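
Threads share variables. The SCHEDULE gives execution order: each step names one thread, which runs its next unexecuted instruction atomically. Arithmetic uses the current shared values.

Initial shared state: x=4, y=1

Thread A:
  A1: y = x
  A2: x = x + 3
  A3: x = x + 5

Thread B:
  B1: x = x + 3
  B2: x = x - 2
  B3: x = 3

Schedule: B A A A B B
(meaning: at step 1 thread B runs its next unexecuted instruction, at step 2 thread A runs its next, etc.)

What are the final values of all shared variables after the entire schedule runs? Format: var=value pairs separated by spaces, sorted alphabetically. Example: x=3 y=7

Step 1: thread B executes B1 (x = x + 3). Shared: x=7 y=1. PCs: A@0 B@1
Step 2: thread A executes A1 (y = x). Shared: x=7 y=7. PCs: A@1 B@1
Step 3: thread A executes A2 (x = x + 3). Shared: x=10 y=7. PCs: A@2 B@1
Step 4: thread A executes A3 (x = x + 5). Shared: x=15 y=7. PCs: A@3 B@1
Step 5: thread B executes B2 (x = x - 2). Shared: x=13 y=7. PCs: A@3 B@2
Step 6: thread B executes B3 (x = 3). Shared: x=3 y=7. PCs: A@3 B@3

Answer: x=3 y=7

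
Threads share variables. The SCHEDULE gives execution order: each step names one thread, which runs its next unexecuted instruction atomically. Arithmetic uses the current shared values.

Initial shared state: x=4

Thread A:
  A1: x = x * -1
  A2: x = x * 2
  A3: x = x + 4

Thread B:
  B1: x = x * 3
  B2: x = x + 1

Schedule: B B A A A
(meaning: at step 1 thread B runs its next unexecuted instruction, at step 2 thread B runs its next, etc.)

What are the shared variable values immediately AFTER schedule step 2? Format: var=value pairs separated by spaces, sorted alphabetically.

Step 1: thread B executes B1 (x = x * 3). Shared: x=12. PCs: A@0 B@1
Step 2: thread B executes B2 (x = x + 1). Shared: x=13. PCs: A@0 B@2

Answer: x=13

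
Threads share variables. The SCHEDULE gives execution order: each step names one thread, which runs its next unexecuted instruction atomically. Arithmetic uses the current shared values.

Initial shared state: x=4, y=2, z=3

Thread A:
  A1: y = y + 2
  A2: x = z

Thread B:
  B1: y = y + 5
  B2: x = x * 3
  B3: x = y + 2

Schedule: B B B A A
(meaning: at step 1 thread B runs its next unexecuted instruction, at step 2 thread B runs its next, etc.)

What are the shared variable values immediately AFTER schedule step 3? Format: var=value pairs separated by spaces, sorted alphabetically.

Answer: x=9 y=7 z=3

Derivation:
Step 1: thread B executes B1 (y = y + 5). Shared: x=4 y=7 z=3. PCs: A@0 B@1
Step 2: thread B executes B2 (x = x * 3). Shared: x=12 y=7 z=3. PCs: A@0 B@2
Step 3: thread B executes B3 (x = y + 2). Shared: x=9 y=7 z=3. PCs: A@0 B@3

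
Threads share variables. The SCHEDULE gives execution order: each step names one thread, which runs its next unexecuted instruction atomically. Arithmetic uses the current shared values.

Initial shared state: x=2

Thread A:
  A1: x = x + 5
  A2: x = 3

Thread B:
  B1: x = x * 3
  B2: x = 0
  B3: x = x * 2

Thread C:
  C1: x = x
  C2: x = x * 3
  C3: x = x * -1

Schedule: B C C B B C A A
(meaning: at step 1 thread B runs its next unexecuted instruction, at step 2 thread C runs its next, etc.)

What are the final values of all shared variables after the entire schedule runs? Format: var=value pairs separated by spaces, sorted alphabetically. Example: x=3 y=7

Answer: x=3

Derivation:
Step 1: thread B executes B1 (x = x * 3). Shared: x=6. PCs: A@0 B@1 C@0
Step 2: thread C executes C1 (x = x). Shared: x=6. PCs: A@0 B@1 C@1
Step 3: thread C executes C2 (x = x * 3). Shared: x=18. PCs: A@0 B@1 C@2
Step 4: thread B executes B2 (x = 0). Shared: x=0. PCs: A@0 B@2 C@2
Step 5: thread B executes B3 (x = x * 2). Shared: x=0. PCs: A@0 B@3 C@2
Step 6: thread C executes C3 (x = x * -1). Shared: x=0. PCs: A@0 B@3 C@3
Step 7: thread A executes A1 (x = x + 5). Shared: x=5. PCs: A@1 B@3 C@3
Step 8: thread A executes A2 (x = 3). Shared: x=3. PCs: A@2 B@3 C@3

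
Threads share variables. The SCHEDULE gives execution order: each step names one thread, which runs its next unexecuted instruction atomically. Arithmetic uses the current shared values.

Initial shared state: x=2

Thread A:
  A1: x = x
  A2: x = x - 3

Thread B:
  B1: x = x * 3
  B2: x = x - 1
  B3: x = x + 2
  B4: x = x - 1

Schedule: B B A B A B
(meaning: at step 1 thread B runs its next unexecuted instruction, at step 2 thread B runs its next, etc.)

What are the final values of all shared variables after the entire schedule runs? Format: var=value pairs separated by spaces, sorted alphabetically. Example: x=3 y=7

Step 1: thread B executes B1 (x = x * 3). Shared: x=6. PCs: A@0 B@1
Step 2: thread B executes B2 (x = x - 1). Shared: x=5. PCs: A@0 B@2
Step 3: thread A executes A1 (x = x). Shared: x=5. PCs: A@1 B@2
Step 4: thread B executes B3 (x = x + 2). Shared: x=7. PCs: A@1 B@3
Step 5: thread A executes A2 (x = x - 3). Shared: x=4. PCs: A@2 B@3
Step 6: thread B executes B4 (x = x - 1). Shared: x=3. PCs: A@2 B@4

Answer: x=3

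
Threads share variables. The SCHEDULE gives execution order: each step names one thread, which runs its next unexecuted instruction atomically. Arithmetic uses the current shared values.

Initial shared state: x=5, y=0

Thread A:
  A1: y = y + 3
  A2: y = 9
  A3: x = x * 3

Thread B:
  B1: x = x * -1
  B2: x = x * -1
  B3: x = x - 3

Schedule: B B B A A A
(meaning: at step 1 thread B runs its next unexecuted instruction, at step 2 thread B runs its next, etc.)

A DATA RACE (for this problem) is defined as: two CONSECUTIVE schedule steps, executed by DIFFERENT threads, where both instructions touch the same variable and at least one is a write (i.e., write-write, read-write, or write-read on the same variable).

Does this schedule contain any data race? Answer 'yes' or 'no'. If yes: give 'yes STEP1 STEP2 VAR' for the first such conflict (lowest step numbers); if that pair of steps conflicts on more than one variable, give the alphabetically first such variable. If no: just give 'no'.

Answer: no

Derivation:
Steps 1,2: same thread (B). No race.
Steps 2,3: same thread (B). No race.
Steps 3,4: B(r=x,w=x) vs A(r=y,w=y). No conflict.
Steps 4,5: same thread (A). No race.
Steps 5,6: same thread (A). No race.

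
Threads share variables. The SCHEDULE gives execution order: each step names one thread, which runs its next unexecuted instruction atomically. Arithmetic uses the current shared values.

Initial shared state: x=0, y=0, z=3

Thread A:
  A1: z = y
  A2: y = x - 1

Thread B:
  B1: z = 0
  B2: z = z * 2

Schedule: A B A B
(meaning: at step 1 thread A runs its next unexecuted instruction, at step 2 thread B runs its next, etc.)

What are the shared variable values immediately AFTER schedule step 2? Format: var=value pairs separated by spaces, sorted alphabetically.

Step 1: thread A executes A1 (z = y). Shared: x=0 y=0 z=0. PCs: A@1 B@0
Step 2: thread B executes B1 (z = 0). Shared: x=0 y=0 z=0. PCs: A@1 B@1

Answer: x=0 y=0 z=0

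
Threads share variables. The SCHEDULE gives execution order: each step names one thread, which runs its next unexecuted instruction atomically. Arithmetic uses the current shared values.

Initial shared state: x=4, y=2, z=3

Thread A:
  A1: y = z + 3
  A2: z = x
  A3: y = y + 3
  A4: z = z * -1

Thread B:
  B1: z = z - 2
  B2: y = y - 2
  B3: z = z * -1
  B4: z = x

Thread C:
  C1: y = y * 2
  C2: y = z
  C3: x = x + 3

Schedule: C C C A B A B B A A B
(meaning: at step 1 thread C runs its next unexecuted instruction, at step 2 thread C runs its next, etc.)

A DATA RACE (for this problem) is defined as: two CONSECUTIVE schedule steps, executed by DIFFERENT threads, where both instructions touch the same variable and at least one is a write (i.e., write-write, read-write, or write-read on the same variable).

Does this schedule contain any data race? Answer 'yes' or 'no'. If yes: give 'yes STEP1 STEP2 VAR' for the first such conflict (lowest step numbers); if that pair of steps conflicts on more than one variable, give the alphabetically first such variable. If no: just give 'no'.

Steps 1,2: same thread (C). No race.
Steps 2,3: same thread (C). No race.
Steps 3,4: C(r=x,w=x) vs A(r=z,w=y). No conflict.
Steps 4,5: A(y = z + 3) vs B(z = z - 2). RACE on z (R-W).
Steps 5,6: B(z = z - 2) vs A(z = x). RACE on z (W-W).
Steps 6,7: A(r=x,w=z) vs B(r=y,w=y). No conflict.
Steps 7,8: same thread (B). No race.
Steps 8,9: B(r=z,w=z) vs A(r=y,w=y). No conflict.
Steps 9,10: same thread (A). No race.
Steps 10,11: A(z = z * -1) vs B(z = x). RACE on z (W-W).
First conflict at steps 4,5.

Answer: yes 4 5 z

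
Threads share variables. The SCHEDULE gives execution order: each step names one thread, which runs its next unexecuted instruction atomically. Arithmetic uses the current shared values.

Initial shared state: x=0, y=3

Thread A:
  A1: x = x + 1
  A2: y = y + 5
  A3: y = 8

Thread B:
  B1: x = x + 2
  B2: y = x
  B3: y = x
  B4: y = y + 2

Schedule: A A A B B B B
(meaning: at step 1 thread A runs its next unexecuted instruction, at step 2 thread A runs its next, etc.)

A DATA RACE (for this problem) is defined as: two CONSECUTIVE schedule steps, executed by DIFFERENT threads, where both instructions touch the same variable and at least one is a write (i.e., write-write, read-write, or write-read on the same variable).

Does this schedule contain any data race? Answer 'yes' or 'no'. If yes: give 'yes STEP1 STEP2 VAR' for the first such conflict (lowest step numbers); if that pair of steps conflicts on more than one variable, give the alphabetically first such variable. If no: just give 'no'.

Steps 1,2: same thread (A). No race.
Steps 2,3: same thread (A). No race.
Steps 3,4: A(r=-,w=y) vs B(r=x,w=x). No conflict.
Steps 4,5: same thread (B). No race.
Steps 5,6: same thread (B). No race.
Steps 6,7: same thread (B). No race.

Answer: no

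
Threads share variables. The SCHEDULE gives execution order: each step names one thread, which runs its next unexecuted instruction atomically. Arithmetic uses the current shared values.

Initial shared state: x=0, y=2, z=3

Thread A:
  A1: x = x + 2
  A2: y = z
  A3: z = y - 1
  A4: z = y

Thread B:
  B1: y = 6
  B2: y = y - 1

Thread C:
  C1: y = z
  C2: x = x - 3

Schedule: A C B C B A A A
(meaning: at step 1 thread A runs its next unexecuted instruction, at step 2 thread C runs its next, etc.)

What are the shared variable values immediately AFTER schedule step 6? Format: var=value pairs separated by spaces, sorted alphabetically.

Step 1: thread A executes A1 (x = x + 2). Shared: x=2 y=2 z=3. PCs: A@1 B@0 C@0
Step 2: thread C executes C1 (y = z). Shared: x=2 y=3 z=3. PCs: A@1 B@0 C@1
Step 3: thread B executes B1 (y = 6). Shared: x=2 y=6 z=3. PCs: A@1 B@1 C@1
Step 4: thread C executes C2 (x = x - 3). Shared: x=-1 y=6 z=3. PCs: A@1 B@1 C@2
Step 5: thread B executes B2 (y = y - 1). Shared: x=-1 y=5 z=3. PCs: A@1 B@2 C@2
Step 6: thread A executes A2 (y = z). Shared: x=-1 y=3 z=3. PCs: A@2 B@2 C@2

Answer: x=-1 y=3 z=3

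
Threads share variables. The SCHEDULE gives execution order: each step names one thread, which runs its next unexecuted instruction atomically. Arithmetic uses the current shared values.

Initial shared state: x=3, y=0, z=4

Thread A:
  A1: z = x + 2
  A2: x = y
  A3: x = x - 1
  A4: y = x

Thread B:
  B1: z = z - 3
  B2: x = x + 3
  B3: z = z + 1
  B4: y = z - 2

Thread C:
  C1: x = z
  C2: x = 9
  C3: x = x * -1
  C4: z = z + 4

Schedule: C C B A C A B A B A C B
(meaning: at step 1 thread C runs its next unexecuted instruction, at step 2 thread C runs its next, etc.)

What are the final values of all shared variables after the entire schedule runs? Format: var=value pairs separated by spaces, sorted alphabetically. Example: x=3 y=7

Answer: x=2 y=14 z=16

Derivation:
Step 1: thread C executes C1 (x = z). Shared: x=4 y=0 z=4. PCs: A@0 B@0 C@1
Step 2: thread C executes C2 (x = 9). Shared: x=9 y=0 z=4. PCs: A@0 B@0 C@2
Step 3: thread B executes B1 (z = z - 3). Shared: x=9 y=0 z=1. PCs: A@0 B@1 C@2
Step 4: thread A executes A1 (z = x + 2). Shared: x=9 y=0 z=11. PCs: A@1 B@1 C@2
Step 5: thread C executes C3 (x = x * -1). Shared: x=-9 y=0 z=11. PCs: A@1 B@1 C@3
Step 6: thread A executes A2 (x = y). Shared: x=0 y=0 z=11. PCs: A@2 B@1 C@3
Step 7: thread B executes B2 (x = x + 3). Shared: x=3 y=0 z=11. PCs: A@2 B@2 C@3
Step 8: thread A executes A3 (x = x - 1). Shared: x=2 y=0 z=11. PCs: A@3 B@2 C@3
Step 9: thread B executes B3 (z = z + 1). Shared: x=2 y=0 z=12. PCs: A@3 B@3 C@3
Step 10: thread A executes A4 (y = x). Shared: x=2 y=2 z=12. PCs: A@4 B@3 C@3
Step 11: thread C executes C4 (z = z + 4). Shared: x=2 y=2 z=16. PCs: A@4 B@3 C@4
Step 12: thread B executes B4 (y = z - 2). Shared: x=2 y=14 z=16. PCs: A@4 B@4 C@4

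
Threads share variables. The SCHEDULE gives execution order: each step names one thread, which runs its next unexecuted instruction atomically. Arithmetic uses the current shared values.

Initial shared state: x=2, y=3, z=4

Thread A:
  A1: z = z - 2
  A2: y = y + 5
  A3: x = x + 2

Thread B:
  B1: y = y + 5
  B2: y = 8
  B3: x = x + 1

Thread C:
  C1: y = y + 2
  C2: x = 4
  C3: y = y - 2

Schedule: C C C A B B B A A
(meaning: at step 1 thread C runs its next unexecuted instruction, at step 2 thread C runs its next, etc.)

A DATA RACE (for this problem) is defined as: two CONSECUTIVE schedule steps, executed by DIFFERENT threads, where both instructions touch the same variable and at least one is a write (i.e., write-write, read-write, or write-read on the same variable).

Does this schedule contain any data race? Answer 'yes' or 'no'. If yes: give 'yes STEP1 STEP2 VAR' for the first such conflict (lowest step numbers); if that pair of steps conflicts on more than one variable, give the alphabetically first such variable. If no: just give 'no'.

Answer: no

Derivation:
Steps 1,2: same thread (C). No race.
Steps 2,3: same thread (C). No race.
Steps 3,4: C(r=y,w=y) vs A(r=z,w=z). No conflict.
Steps 4,5: A(r=z,w=z) vs B(r=y,w=y). No conflict.
Steps 5,6: same thread (B). No race.
Steps 6,7: same thread (B). No race.
Steps 7,8: B(r=x,w=x) vs A(r=y,w=y). No conflict.
Steps 8,9: same thread (A). No race.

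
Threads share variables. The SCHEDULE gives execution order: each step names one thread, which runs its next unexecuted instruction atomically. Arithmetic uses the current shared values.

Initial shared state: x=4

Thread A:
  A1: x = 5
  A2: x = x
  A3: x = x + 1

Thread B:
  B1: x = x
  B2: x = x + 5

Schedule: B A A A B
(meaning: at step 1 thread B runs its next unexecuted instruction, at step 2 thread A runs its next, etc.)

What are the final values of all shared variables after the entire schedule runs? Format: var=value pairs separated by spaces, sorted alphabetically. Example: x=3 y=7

Answer: x=11

Derivation:
Step 1: thread B executes B1 (x = x). Shared: x=4. PCs: A@0 B@1
Step 2: thread A executes A1 (x = 5). Shared: x=5. PCs: A@1 B@1
Step 3: thread A executes A2 (x = x). Shared: x=5. PCs: A@2 B@1
Step 4: thread A executes A3 (x = x + 1). Shared: x=6. PCs: A@3 B@1
Step 5: thread B executes B2 (x = x + 5). Shared: x=11. PCs: A@3 B@2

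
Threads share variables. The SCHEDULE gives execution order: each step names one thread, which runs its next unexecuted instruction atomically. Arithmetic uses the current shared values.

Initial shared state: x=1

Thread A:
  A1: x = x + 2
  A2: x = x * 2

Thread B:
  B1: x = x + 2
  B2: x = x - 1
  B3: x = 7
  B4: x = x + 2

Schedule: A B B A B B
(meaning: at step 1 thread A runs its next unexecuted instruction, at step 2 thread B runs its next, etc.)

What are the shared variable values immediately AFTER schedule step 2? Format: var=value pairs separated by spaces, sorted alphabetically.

Step 1: thread A executes A1 (x = x + 2). Shared: x=3. PCs: A@1 B@0
Step 2: thread B executes B1 (x = x + 2). Shared: x=5. PCs: A@1 B@1

Answer: x=5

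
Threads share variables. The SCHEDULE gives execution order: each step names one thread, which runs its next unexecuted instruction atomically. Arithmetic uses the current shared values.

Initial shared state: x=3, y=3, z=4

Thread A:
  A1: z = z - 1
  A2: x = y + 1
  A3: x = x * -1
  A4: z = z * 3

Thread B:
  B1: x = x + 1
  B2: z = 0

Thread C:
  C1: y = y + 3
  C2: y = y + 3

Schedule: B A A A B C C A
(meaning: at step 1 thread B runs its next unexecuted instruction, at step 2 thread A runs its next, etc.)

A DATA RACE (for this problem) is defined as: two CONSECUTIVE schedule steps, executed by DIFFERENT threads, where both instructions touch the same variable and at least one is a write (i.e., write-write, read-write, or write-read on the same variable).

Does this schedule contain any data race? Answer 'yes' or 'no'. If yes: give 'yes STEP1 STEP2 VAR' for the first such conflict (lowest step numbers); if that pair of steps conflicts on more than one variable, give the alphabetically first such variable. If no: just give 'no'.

Steps 1,2: B(r=x,w=x) vs A(r=z,w=z). No conflict.
Steps 2,3: same thread (A). No race.
Steps 3,4: same thread (A). No race.
Steps 4,5: A(r=x,w=x) vs B(r=-,w=z). No conflict.
Steps 5,6: B(r=-,w=z) vs C(r=y,w=y). No conflict.
Steps 6,7: same thread (C). No race.
Steps 7,8: C(r=y,w=y) vs A(r=z,w=z). No conflict.

Answer: no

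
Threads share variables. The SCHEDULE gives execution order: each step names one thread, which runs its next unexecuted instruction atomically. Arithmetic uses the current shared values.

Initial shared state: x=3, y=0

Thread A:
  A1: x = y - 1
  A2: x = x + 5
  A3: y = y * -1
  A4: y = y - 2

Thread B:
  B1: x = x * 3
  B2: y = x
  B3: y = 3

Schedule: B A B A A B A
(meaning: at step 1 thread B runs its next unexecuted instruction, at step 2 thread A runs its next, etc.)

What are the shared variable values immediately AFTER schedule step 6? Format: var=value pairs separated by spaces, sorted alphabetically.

Step 1: thread B executes B1 (x = x * 3). Shared: x=9 y=0. PCs: A@0 B@1
Step 2: thread A executes A1 (x = y - 1). Shared: x=-1 y=0. PCs: A@1 B@1
Step 3: thread B executes B2 (y = x). Shared: x=-1 y=-1. PCs: A@1 B@2
Step 4: thread A executes A2 (x = x + 5). Shared: x=4 y=-1. PCs: A@2 B@2
Step 5: thread A executes A3 (y = y * -1). Shared: x=4 y=1. PCs: A@3 B@2
Step 6: thread B executes B3 (y = 3). Shared: x=4 y=3. PCs: A@3 B@3

Answer: x=4 y=3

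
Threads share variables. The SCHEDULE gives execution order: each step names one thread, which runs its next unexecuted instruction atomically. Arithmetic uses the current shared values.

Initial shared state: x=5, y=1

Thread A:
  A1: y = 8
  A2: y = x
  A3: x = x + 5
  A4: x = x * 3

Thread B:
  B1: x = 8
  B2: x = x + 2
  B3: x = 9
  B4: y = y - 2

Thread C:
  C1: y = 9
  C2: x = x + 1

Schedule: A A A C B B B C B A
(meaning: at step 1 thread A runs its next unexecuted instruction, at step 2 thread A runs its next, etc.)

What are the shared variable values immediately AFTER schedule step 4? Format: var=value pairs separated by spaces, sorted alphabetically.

Step 1: thread A executes A1 (y = 8). Shared: x=5 y=8. PCs: A@1 B@0 C@0
Step 2: thread A executes A2 (y = x). Shared: x=5 y=5. PCs: A@2 B@0 C@0
Step 3: thread A executes A3 (x = x + 5). Shared: x=10 y=5. PCs: A@3 B@0 C@0
Step 4: thread C executes C1 (y = 9). Shared: x=10 y=9. PCs: A@3 B@0 C@1

Answer: x=10 y=9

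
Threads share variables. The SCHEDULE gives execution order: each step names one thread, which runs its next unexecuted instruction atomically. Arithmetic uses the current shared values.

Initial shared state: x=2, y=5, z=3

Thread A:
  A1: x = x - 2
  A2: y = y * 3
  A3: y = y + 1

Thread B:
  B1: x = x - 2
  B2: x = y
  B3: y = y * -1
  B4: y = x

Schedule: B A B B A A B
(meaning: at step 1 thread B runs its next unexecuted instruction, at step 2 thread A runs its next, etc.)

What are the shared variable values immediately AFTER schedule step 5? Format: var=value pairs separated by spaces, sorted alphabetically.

Answer: x=5 y=-15 z=3

Derivation:
Step 1: thread B executes B1 (x = x - 2). Shared: x=0 y=5 z=3. PCs: A@0 B@1
Step 2: thread A executes A1 (x = x - 2). Shared: x=-2 y=5 z=3. PCs: A@1 B@1
Step 3: thread B executes B2 (x = y). Shared: x=5 y=5 z=3. PCs: A@1 B@2
Step 4: thread B executes B3 (y = y * -1). Shared: x=5 y=-5 z=3. PCs: A@1 B@3
Step 5: thread A executes A2 (y = y * 3). Shared: x=5 y=-15 z=3. PCs: A@2 B@3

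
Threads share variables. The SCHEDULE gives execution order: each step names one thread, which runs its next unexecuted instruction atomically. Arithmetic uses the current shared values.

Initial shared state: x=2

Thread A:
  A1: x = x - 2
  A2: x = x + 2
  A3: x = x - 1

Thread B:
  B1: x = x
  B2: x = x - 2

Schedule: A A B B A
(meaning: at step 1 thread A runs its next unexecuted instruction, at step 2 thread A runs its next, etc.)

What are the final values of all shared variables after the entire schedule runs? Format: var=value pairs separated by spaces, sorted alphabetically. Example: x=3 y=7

Step 1: thread A executes A1 (x = x - 2). Shared: x=0. PCs: A@1 B@0
Step 2: thread A executes A2 (x = x + 2). Shared: x=2. PCs: A@2 B@0
Step 3: thread B executes B1 (x = x). Shared: x=2. PCs: A@2 B@1
Step 4: thread B executes B2 (x = x - 2). Shared: x=0. PCs: A@2 B@2
Step 5: thread A executes A3 (x = x - 1). Shared: x=-1. PCs: A@3 B@2

Answer: x=-1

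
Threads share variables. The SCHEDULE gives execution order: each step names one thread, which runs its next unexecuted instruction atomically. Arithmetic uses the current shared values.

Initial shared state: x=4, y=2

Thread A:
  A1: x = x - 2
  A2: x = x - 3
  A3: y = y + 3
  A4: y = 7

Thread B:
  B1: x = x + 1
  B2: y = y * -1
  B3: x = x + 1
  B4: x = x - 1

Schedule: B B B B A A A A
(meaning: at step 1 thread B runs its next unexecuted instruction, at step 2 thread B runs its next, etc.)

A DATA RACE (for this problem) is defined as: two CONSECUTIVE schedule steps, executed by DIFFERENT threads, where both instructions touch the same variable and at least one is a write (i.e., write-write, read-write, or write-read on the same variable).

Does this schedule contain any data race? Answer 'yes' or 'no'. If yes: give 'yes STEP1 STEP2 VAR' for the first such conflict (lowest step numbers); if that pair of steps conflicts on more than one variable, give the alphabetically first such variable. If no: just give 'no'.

Answer: yes 4 5 x

Derivation:
Steps 1,2: same thread (B). No race.
Steps 2,3: same thread (B). No race.
Steps 3,4: same thread (B). No race.
Steps 4,5: B(x = x - 1) vs A(x = x - 2). RACE on x (W-W).
Steps 5,6: same thread (A). No race.
Steps 6,7: same thread (A). No race.
Steps 7,8: same thread (A). No race.
First conflict at steps 4,5.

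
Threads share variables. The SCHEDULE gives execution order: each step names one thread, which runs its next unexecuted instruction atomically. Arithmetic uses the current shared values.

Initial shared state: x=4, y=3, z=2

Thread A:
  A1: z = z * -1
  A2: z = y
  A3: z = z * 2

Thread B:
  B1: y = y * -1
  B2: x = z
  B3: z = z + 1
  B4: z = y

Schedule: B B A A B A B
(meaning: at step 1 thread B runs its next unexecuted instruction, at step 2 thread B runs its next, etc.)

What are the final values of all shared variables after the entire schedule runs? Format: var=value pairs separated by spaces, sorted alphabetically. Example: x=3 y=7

Step 1: thread B executes B1 (y = y * -1). Shared: x=4 y=-3 z=2. PCs: A@0 B@1
Step 2: thread B executes B2 (x = z). Shared: x=2 y=-3 z=2. PCs: A@0 B@2
Step 3: thread A executes A1 (z = z * -1). Shared: x=2 y=-3 z=-2. PCs: A@1 B@2
Step 4: thread A executes A2 (z = y). Shared: x=2 y=-3 z=-3. PCs: A@2 B@2
Step 5: thread B executes B3 (z = z + 1). Shared: x=2 y=-3 z=-2. PCs: A@2 B@3
Step 6: thread A executes A3 (z = z * 2). Shared: x=2 y=-3 z=-4. PCs: A@3 B@3
Step 7: thread B executes B4 (z = y). Shared: x=2 y=-3 z=-3. PCs: A@3 B@4

Answer: x=2 y=-3 z=-3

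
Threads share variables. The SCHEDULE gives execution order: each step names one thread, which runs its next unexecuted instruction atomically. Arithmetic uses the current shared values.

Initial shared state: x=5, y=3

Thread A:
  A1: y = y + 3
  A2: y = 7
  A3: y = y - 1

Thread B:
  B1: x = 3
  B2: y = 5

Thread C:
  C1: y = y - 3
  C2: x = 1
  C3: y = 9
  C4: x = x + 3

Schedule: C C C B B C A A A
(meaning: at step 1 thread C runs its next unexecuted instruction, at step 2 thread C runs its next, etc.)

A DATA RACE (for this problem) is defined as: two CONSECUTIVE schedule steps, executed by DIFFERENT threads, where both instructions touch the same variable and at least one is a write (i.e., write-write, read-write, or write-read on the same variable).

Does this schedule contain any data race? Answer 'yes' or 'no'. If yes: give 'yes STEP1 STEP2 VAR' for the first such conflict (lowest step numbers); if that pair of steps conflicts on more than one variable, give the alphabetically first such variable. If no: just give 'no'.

Steps 1,2: same thread (C). No race.
Steps 2,3: same thread (C). No race.
Steps 3,4: C(r=-,w=y) vs B(r=-,w=x). No conflict.
Steps 4,5: same thread (B). No race.
Steps 5,6: B(r=-,w=y) vs C(r=x,w=x). No conflict.
Steps 6,7: C(r=x,w=x) vs A(r=y,w=y). No conflict.
Steps 7,8: same thread (A). No race.
Steps 8,9: same thread (A). No race.

Answer: no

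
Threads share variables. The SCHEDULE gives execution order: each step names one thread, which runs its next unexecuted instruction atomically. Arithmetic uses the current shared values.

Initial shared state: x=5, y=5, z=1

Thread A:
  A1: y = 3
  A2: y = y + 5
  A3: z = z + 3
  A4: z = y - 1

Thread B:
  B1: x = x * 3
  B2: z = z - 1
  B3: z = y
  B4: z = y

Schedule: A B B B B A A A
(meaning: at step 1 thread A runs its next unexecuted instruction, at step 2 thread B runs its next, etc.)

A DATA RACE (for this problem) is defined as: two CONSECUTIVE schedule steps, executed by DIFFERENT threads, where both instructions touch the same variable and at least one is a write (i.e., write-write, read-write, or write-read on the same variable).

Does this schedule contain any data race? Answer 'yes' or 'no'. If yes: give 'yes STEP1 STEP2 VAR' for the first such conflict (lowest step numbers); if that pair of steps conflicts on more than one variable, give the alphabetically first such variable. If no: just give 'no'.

Steps 1,2: A(r=-,w=y) vs B(r=x,w=x). No conflict.
Steps 2,3: same thread (B). No race.
Steps 3,4: same thread (B). No race.
Steps 4,5: same thread (B). No race.
Steps 5,6: B(z = y) vs A(y = y + 5). RACE on y (R-W).
Steps 6,7: same thread (A). No race.
Steps 7,8: same thread (A). No race.
First conflict at steps 5,6.

Answer: yes 5 6 y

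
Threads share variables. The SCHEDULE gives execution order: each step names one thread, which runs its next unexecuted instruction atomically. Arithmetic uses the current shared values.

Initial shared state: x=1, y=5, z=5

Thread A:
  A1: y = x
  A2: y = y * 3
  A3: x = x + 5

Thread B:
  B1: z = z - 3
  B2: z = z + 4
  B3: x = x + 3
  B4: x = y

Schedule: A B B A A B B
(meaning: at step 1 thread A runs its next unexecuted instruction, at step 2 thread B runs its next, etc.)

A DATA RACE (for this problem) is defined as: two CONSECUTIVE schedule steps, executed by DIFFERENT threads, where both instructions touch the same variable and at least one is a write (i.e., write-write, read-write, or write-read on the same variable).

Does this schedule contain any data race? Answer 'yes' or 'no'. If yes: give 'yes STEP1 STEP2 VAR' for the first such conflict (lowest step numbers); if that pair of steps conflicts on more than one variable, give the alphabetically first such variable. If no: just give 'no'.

Answer: yes 5 6 x

Derivation:
Steps 1,2: A(r=x,w=y) vs B(r=z,w=z). No conflict.
Steps 2,3: same thread (B). No race.
Steps 3,4: B(r=z,w=z) vs A(r=y,w=y). No conflict.
Steps 4,5: same thread (A). No race.
Steps 5,6: A(x = x + 5) vs B(x = x + 3). RACE on x (W-W).
Steps 6,7: same thread (B). No race.
First conflict at steps 5,6.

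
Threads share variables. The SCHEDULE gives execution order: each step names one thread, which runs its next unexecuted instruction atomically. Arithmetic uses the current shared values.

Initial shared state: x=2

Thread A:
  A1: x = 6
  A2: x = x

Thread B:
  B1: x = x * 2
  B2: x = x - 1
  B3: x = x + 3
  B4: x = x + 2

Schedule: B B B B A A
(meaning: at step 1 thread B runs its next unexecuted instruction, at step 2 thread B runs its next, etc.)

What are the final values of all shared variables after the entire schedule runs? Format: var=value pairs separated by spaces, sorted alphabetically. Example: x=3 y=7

Answer: x=6

Derivation:
Step 1: thread B executes B1 (x = x * 2). Shared: x=4. PCs: A@0 B@1
Step 2: thread B executes B2 (x = x - 1). Shared: x=3. PCs: A@0 B@2
Step 3: thread B executes B3 (x = x + 3). Shared: x=6. PCs: A@0 B@3
Step 4: thread B executes B4 (x = x + 2). Shared: x=8. PCs: A@0 B@4
Step 5: thread A executes A1 (x = 6). Shared: x=6. PCs: A@1 B@4
Step 6: thread A executes A2 (x = x). Shared: x=6. PCs: A@2 B@4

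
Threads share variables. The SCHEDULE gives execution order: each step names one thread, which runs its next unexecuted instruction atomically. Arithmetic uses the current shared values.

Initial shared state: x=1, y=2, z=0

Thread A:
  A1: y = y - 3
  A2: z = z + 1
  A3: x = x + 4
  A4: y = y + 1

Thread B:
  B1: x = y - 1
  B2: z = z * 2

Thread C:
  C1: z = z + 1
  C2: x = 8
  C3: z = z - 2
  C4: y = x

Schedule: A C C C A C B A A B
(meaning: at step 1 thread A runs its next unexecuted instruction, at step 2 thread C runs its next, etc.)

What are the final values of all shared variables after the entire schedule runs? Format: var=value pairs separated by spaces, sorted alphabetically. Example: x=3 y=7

Step 1: thread A executes A1 (y = y - 3). Shared: x=1 y=-1 z=0. PCs: A@1 B@0 C@0
Step 2: thread C executes C1 (z = z + 1). Shared: x=1 y=-1 z=1. PCs: A@1 B@0 C@1
Step 3: thread C executes C2 (x = 8). Shared: x=8 y=-1 z=1. PCs: A@1 B@0 C@2
Step 4: thread C executes C3 (z = z - 2). Shared: x=8 y=-1 z=-1. PCs: A@1 B@0 C@3
Step 5: thread A executes A2 (z = z + 1). Shared: x=8 y=-1 z=0. PCs: A@2 B@0 C@3
Step 6: thread C executes C4 (y = x). Shared: x=8 y=8 z=0. PCs: A@2 B@0 C@4
Step 7: thread B executes B1 (x = y - 1). Shared: x=7 y=8 z=0. PCs: A@2 B@1 C@4
Step 8: thread A executes A3 (x = x + 4). Shared: x=11 y=8 z=0. PCs: A@3 B@1 C@4
Step 9: thread A executes A4 (y = y + 1). Shared: x=11 y=9 z=0. PCs: A@4 B@1 C@4
Step 10: thread B executes B2 (z = z * 2). Shared: x=11 y=9 z=0. PCs: A@4 B@2 C@4

Answer: x=11 y=9 z=0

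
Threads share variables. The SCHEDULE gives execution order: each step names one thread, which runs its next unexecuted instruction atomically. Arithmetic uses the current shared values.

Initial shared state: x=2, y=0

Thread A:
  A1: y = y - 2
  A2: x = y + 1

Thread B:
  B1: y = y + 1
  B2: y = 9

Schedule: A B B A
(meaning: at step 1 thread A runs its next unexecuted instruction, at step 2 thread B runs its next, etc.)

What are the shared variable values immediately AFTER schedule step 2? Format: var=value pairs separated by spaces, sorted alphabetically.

Step 1: thread A executes A1 (y = y - 2). Shared: x=2 y=-2. PCs: A@1 B@0
Step 2: thread B executes B1 (y = y + 1). Shared: x=2 y=-1. PCs: A@1 B@1

Answer: x=2 y=-1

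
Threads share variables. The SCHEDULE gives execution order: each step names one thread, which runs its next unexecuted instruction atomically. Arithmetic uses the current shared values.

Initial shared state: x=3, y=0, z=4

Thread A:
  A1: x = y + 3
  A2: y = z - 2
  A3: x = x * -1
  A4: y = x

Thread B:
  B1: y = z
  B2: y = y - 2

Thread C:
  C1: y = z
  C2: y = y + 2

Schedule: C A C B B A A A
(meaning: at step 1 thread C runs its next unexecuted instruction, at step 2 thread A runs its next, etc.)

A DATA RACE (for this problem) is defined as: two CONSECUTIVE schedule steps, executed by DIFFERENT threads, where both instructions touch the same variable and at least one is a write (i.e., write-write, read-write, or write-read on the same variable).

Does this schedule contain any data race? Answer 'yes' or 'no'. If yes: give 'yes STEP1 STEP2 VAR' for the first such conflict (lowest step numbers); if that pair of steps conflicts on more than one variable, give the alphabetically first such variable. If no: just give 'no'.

Steps 1,2: C(y = z) vs A(x = y + 3). RACE on y (W-R).
Steps 2,3: A(x = y + 3) vs C(y = y + 2). RACE on y (R-W).
Steps 3,4: C(y = y + 2) vs B(y = z). RACE on y (W-W).
Steps 4,5: same thread (B). No race.
Steps 5,6: B(y = y - 2) vs A(y = z - 2). RACE on y (W-W).
Steps 6,7: same thread (A). No race.
Steps 7,8: same thread (A). No race.
First conflict at steps 1,2.

Answer: yes 1 2 y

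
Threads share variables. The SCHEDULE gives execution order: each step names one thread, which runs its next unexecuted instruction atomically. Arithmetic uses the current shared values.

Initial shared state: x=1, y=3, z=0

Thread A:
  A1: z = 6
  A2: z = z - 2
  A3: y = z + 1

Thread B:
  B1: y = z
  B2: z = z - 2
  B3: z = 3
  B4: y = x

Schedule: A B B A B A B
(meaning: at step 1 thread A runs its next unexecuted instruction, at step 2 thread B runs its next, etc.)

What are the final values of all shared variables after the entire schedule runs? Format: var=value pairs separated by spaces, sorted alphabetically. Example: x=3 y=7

Step 1: thread A executes A1 (z = 6). Shared: x=1 y=3 z=6. PCs: A@1 B@0
Step 2: thread B executes B1 (y = z). Shared: x=1 y=6 z=6. PCs: A@1 B@1
Step 3: thread B executes B2 (z = z - 2). Shared: x=1 y=6 z=4. PCs: A@1 B@2
Step 4: thread A executes A2 (z = z - 2). Shared: x=1 y=6 z=2. PCs: A@2 B@2
Step 5: thread B executes B3 (z = 3). Shared: x=1 y=6 z=3. PCs: A@2 B@3
Step 6: thread A executes A3 (y = z + 1). Shared: x=1 y=4 z=3. PCs: A@3 B@3
Step 7: thread B executes B4 (y = x). Shared: x=1 y=1 z=3. PCs: A@3 B@4

Answer: x=1 y=1 z=3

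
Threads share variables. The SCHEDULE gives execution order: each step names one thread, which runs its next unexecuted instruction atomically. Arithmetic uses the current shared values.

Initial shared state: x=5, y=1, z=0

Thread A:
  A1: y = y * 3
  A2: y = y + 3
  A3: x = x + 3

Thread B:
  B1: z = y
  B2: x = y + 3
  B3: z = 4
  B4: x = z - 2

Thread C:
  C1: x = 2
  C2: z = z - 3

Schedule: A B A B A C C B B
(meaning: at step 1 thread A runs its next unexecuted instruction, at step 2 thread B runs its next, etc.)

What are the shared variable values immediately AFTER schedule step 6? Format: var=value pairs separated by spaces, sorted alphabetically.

Step 1: thread A executes A1 (y = y * 3). Shared: x=5 y=3 z=0. PCs: A@1 B@0 C@0
Step 2: thread B executes B1 (z = y). Shared: x=5 y=3 z=3. PCs: A@1 B@1 C@0
Step 3: thread A executes A2 (y = y + 3). Shared: x=5 y=6 z=3. PCs: A@2 B@1 C@0
Step 4: thread B executes B2 (x = y + 3). Shared: x=9 y=6 z=3. PCs: A@2 B@2 C@0
Step 5: thread A executes A3 (x = x + 3). Shared: x=12 y=6 z=3. PCs: A@3 B@2 C@0
Step 6: thread C executes C1 (x = 2). Shared: x=2 y=6 z=3. PCs: A@3 B@2 C@1

Answer: x=2 y=6 z=3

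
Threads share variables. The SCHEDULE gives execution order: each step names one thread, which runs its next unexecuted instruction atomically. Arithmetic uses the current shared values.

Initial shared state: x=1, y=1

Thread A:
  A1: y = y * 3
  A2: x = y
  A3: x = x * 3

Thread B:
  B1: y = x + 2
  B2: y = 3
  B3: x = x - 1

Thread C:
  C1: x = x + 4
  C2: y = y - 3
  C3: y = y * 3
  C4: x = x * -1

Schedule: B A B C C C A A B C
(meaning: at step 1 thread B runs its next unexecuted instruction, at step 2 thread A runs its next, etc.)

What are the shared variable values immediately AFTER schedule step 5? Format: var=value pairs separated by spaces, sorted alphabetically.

Answer: x=5 y=0

Derivation:
Step 1: thread B executes B1 (y = x + 2). Shared: x=1 y=3. PCs: A@0 B@1 C@0
Step 2: thread A executes A1 (y = y * 3). Shared: x=1 y=9. PCs: A@1 B@1 C@0
Step 3: thread B executes B2 (y = 3). Shared: x=1 y=3. PCs: A@1 B@2 C@0
Step 4: thread C executes C1 (x = x + 4). Shared: x=5 y=3. PCs: A@1 B@2 C@1
Step 5: thread C executes C2 (y = y - 3). Shared: x=5 y=0. PCs: A@1 B@2 C@2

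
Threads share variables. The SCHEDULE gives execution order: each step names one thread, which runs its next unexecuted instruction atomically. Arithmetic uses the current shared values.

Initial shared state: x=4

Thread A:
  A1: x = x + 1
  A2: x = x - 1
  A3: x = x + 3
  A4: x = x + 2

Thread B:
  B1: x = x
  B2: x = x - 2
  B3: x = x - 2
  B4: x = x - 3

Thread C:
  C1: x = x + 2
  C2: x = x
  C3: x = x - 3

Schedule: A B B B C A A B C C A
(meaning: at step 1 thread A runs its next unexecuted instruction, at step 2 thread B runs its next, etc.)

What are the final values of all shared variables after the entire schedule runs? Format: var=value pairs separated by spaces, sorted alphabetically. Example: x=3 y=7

Step 1: thread A executes A1 (x = x + 1). Shared: x=5. PCs: A@1 B@0 C@0
Step 2: thread B executes B1 (x = x). Shared: x=5. PCs: A@1 B@1 C@0
Step 3: thread B executes B2 (x = x - 2). Shared: x=3. PCs: A@1 B@2 C@0
Step 4: thread B executes B3 (x = x - 2). Shared: x=1. PCs: A@1 B@3 C@0
Step 5: thread C executes C1 (x = x + 2). Shared: x=3. PCs: A@1 B@3 C@1
Step 6: thread A executes A2 (x = x - 1). Shared: x=2. PCs: A@2 B@3 C@1
Step 7: thread A executes A3 (x = x + 3). Shared: x=5. PCs: A@3 B@3 C@1
Step 8: thread B executes B4 (x = x - 3). Shared: x=2. PCs: A@3 B@4 C@1
Step 9: thread C executes C2 (x = x). Shared: x=2. PCs: A@3 B@4 C@2
Step 10: thread C executes C3 (x = x - 3). Shared: x=-1. PCs: A@3 B@4 C@3
Step 11: thread A executes A4 (x = x + 2). Shared: x=1. PCs: A@4 B@4 C@3

Answer: x=1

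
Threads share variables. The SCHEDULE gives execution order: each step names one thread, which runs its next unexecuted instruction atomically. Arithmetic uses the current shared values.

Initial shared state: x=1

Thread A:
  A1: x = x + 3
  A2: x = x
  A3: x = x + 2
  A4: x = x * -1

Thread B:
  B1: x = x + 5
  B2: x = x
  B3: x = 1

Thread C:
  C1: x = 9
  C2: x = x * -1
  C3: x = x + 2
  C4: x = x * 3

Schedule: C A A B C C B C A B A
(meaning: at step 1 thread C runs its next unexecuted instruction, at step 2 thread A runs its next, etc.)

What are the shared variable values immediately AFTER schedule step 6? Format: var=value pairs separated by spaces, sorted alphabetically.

Step 1: thread C executes C1 (x = 9). Shared: x=9. PCs: A@0 B@0 C@1
Step 2: thread A executes A1 (x = x + 3). Shared: x=12. PCs: A@1 B@0 C@1
Step 3: thread A executes A2 (x = x). Shared: x=12. PCs: A@2 B@0 C@1
Step 4: thread B executes B1 (x = x + 5). Shared: x=17. PCs: A@2 B@1 C@1
Step 5: thread C executes C2 (x = x * -1). Shared: x=-17. PCs: A@2 B@1 C@2
Step 6: thread C executes C3 (x = x + 2). Shared: x=-15. PCs: A@2 B@1 C@3

Answer: x=-15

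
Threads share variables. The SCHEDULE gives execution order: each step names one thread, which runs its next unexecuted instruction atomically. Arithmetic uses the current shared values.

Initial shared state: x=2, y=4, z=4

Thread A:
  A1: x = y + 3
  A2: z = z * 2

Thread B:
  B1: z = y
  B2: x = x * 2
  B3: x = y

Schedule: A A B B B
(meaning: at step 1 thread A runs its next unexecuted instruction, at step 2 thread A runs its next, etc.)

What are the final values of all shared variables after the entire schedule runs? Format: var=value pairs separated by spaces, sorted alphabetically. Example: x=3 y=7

Step 1: thread A executes A1 (x = y + 3). Shared: x=7 y=4 z=4. PCs: A@1 B@0
Step 2: thread A executes A2 (z = z * 2). Shared: x=7 y=4 z=8. PCs: A@2 B@0
Step 3: thread B executes B1 (z = y). Shared: x=7 y=4 z=4. PCs: A@2 B@1
Step 4: thread B executes B2 (x = x * 2). Shared: x=14 y=4 z=4. PCs: A@2 B@2
Step 5: thread B executes B3 (x = y). Shared: x=4 y=4 z=4. PCs: A@2 B@3

Answer: x=4 y=4 z=4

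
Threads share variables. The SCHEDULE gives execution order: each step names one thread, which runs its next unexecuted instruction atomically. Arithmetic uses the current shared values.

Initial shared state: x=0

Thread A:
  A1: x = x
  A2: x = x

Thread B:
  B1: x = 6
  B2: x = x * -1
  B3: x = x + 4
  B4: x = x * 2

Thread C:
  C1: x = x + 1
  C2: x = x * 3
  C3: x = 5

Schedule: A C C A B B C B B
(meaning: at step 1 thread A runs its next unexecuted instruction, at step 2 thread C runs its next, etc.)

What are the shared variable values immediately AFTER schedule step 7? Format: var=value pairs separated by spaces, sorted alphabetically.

Answer: x=5

Derivation:
Step 1: thread A executes A1 (x = x). Shared: x=0. PCs: A@1 B@0 C@0
Step 2: thread C executes C1 (x = x + 1). Shared: x=1. PCs: A@1 B@0 C@1
Step 3: thread C executes C2 (x = x * 3). Shared: x=3. PCs: A@1 B@0 C@2
Step 4: thread A executes A2 (x = x). Shared: x=3. PCs: A@2 B@0 C@2
Step 5: thread B executes B1 (x = 6). Shared: x=6. PCs: A@2 B@1 C@2
Step 6: thread B executes B2 (x = x * -1). Shared: x=-6. PCs: A@2 B@2 C@2
Step 7: thread C executes C3 (x = 5). Shared: x=5. PCs: A@2 B@2 C@3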